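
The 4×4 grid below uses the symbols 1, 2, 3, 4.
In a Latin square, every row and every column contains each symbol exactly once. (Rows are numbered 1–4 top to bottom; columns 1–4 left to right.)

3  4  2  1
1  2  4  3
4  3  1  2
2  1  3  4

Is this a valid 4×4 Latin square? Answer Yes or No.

Yes

Each row is a permutation of the 4 symbols, and so is each column.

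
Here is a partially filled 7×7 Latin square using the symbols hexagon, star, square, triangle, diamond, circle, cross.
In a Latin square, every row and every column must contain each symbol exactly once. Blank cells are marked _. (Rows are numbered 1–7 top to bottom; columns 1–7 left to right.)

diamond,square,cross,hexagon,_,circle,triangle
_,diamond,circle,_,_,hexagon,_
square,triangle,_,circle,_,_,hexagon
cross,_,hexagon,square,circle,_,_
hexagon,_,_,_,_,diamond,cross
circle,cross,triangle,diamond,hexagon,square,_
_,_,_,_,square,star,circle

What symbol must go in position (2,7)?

Row 1, column 5: row 1 has {hexagon, square, triangle, diamond, circle, cross} and column 5 has {hexagon, square, circle}, leaving only star.
Row 3, column 6: row 3 has {hexagon, square, triangle, circle} and column 6 has {hexagon, star, square, diamond, circle}, leaving only cross.
Row 3, column 5: row 3 has {hexagon, square, triangle, circle, cross} and column 5 has {hexagon, star, square, circle}, leaving only diamond.
Row 3, column 3: row 3 has {hexagon, square, triangle, diamond, circle, cross} and column 3 has {hexagon, triangle, circle, cross}, leaving only star.
Row 4, column 2: row 4 has {hexagon, square, circle, cross} and column 2 has {square, triangle, diamond, cross}, leaving only star.
Row 4, column 6: row 4 has {hexagon, star, square, circle, cross} and column 6 has {hexagon, star, square, diamond, circle, cross}, leaving only triangle.
Row 4, column 7: row 4 has {hexagon, star, square, triangle, circle, cross} and column 7 has {hexagon, triangle, circle, cross}, leaving only diamond.
Row 5, column 2: row 5 has {hexagon, diamond, cross} and column 2 has {star, square, triangle, diamond, cross}, leaving only circle.
Row 5, column 3: row 5 has {hexagon, diamond, circle, cross} and column 3 has {hexagon, star, triangle, circle, cross}, leaving only square.
Row 5, column 5: row 5 has {hexagon, square, diamond, circle, cross} and column 5 has {hexagon, star, square, diamond, circle}, leaving only triangle.
Row 2, column 5: row 2 has {hexagon, diamond, circle} and column 5 has {hexagon, star, square, triangle, diamond, circle}, leaving only cross.
Row 5, column 4: row 5 has {hexagon, square, triangle, diamond, circle, cross} and column 4 has {hexagon, square, diamond, circle}, leaving only star.
Row 2, column 4: row 2 has {hexagon, diamond, circle, cross} and column 4 has {hexagon, star, square, diamond, circle}, leaving only triangle.
Row 2, column 1: row 2 has {hexagon, triangle, diamond, circle, cross} and column 1 has {hexagon, square, diamond, circle, cross}, leaving only star.
Row 2 already has {hexagon, star, triangle, diamond, circle, cross} and column 7 already has {hexagon, triangle, diamond, circle, cross}, so row 2, column 7 must be square.

square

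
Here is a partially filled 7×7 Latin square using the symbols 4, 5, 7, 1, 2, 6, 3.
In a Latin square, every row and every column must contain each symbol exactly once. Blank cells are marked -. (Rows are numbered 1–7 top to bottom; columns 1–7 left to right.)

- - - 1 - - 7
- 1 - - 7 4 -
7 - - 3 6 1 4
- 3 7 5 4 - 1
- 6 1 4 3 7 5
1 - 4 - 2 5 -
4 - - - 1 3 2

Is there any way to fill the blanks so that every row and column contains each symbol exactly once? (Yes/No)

No row or column among the givens repeats a symbol, and propagating forced cells runs into no contradiction.
One valid completion exists (for instance, 3 4 2 1 5 6 7 / 5 1 3 2 7 4 6 / 7 2 5 3 6 1 4 / 6 3 7 5 4 2 1 / 2 6 1 4 3 7 5 / 1 7 4 6 2 5 3 / 4 5 6 7 1 3 2).

Yes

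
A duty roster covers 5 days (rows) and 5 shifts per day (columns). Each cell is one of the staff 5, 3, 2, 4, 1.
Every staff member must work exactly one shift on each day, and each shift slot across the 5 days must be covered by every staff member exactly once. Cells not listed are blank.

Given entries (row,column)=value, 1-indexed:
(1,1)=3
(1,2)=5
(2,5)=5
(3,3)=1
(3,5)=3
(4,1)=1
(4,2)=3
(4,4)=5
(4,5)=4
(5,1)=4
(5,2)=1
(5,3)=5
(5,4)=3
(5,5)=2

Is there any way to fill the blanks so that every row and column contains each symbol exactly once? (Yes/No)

Yes

No day or shift among the givens repeats a symbol, and propagating forced cells runs into no contradiction.
One valid completion exists (for instance, 3 5 4 2 1 / 2 4 3 1 5 / 5 2 1 4 3 / 1 3 2 5 4 / 4 1 5 3 2).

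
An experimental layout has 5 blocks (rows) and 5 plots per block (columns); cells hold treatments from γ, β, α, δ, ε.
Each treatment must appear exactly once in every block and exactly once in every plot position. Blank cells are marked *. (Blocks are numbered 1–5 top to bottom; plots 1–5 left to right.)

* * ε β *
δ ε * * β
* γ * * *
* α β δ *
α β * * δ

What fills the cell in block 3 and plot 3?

Block 1, plot 1: block 1 has {β, ε} and plot 1 has {α, δ}, leaving only γ.
Block 1, plot 2: block 1 has {γ, β, ε} and plot 2 has {γ, β, α, ε}, leaving only δ.
Block 1, plot 5: block 1 has {γ, β, δ, ε} and plot 5 has {β, δ}, leaving only α.
Block 3, plot 5: block 3 has {γ} and plot 5 has {β, α, δ}, leaving only ε.
Block 3, plot 1: block 3 has {γ, ε} and plot 1 has {γ, α, δ}, leaving only β.
Block 3, plot 4: block 3 has {γ, β, ε} and plot 4 has {β, δ}, leaving only α.
Block 3 already has {γ, β, α, ε} and plot 3 already has {β, ε}, so block 3, plot 3 must be δ.

δ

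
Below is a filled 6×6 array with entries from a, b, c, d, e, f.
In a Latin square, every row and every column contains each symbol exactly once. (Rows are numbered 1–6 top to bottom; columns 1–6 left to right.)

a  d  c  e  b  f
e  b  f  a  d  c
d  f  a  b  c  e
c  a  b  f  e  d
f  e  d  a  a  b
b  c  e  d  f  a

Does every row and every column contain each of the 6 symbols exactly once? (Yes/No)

No

Row 5 contains a twice (at columns 4 and 5), so it is not a permutation.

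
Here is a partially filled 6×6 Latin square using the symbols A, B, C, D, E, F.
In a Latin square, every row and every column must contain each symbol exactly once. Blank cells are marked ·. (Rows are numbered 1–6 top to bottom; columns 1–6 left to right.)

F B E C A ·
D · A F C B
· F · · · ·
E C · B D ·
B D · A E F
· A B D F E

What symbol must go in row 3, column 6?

C

Row 1, column 6: row 1 has {A, B, C, E, F} and column 6 has {B, E, F}, leaving only D.
Row 2, column 2: row 2 has {A, B, C, D, F} and column 2 has {A, B, C, D, F}, leaving only E.
Row 3, column 4: row 3 has {F} and column 4 has {A, B, C, D, F}, leaving only E.
Row 3, column 5: row 3 has {E, F} and column 5 has {A, C, D, E, F}, leaving only B.
Row 4, column 3: row 4 has {B, C, D, E} and column 3 has {A, B, E}, leaving only F.
Row 4, column 6: row 4 has {B, C, D, E, F} and column 6 has {B, D, E, F}, leaving only A.
Row 3 already has {B, E, F} and column 6 already has {A, B, D, E, F}, so row 3, column 6 must be C.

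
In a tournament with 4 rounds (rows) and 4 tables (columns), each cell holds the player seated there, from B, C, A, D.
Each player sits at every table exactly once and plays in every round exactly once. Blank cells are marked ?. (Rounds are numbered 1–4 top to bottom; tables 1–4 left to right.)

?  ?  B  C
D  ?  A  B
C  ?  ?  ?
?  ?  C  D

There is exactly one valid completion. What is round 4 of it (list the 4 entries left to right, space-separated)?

Round 1, table 1: round 1 has {B, C} and table 1 has {C, D}, leaving only A.
Round 4, table 1: round 4 has {C, D} and table 1 has {C, A, D}, leaving only B.
Round 4, table 2: round 4 has {B, C, D} and table 2 has {}, leaving only A.
So round 4 reads: B A C D.

B A C D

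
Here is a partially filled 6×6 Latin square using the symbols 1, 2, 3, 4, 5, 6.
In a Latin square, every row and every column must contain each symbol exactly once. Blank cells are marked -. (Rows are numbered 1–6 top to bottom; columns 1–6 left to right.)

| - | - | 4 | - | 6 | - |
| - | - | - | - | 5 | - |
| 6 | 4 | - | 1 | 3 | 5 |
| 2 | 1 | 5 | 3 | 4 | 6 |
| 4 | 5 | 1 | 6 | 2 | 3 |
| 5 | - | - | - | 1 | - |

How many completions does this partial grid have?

5

Row 1, column 1: eliminating its row and column leaves {1, 3}.
Row 1, column 2: eliminating its row and column leaves {2, 3}.
Row 1, column 4: eliminating its row and column leaves {2, 5}.
Row 1, column 6: eliminating its row and column leaves {1, 2}.
Row 2, column 1: eliminating its row and column leaves {1, 3}.
Row 2, column 2: eliminating its row and column leaves {2, 3, 6}.
Row 2, column 3: eliminating its row and column leaves {2, 3, 6}.
Row 2, column 4: eliminating its row and column leaves {2, 4}.
Row 2, column 6: eliminating its row and column leaves {1, 2, 4}.
Row 3, column 3: eliminating its row and column leaves {2}.
Row 6, column 2: eliminating its row and column leaves {2, 3, 6}.
Row 6, column 3: eliminating its row and column leaves {2, 3, 6}.
Row 6, column 4: eliminating its row and column leaves {2, 4}.
Row 6, column 6: eliminating its row and column leaves {2, 4}.
Enumerating the assignments across these blanks that avoid any row or column repeat gives 5 completions.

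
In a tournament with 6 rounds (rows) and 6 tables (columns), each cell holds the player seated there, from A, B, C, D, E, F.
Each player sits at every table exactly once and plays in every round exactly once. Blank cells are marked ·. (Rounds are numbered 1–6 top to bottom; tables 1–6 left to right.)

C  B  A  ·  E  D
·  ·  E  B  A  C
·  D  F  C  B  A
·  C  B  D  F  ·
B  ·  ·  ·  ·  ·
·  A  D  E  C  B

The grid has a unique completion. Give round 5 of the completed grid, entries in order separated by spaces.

Round 5, table 3: round 5 has {B} and table 3 has {A, B, D, E, F}, leaving only C.
Round 5, table 5: round 5 has {B, C} and table 5 has {A, B, C, E, F}, leaving only D.
Round 1, table 4: round 1 has {A, B, C, D, E} and table 4 has {B, C, D, E}, leaving only F.
Round 5, table 4: round 5 has {B, C, D} and table 4 has {B, C, D, E, F}, leaving only A.
Round 2, table 2: round 2 has {A, B, C, E} and table 2 has {A, B, C, D}, leaving only F.
Round 5, table 2: round 5 has {A, B, C, D} and table 2 has {A, B, C, D, F}, leaving only E.
Round 5, table 6: round 5 has {A, B, C, D, E} and table 6 has {A, B, C, D}, leaving only F.
So round 5 reads: B E C A D F.

B E C A D F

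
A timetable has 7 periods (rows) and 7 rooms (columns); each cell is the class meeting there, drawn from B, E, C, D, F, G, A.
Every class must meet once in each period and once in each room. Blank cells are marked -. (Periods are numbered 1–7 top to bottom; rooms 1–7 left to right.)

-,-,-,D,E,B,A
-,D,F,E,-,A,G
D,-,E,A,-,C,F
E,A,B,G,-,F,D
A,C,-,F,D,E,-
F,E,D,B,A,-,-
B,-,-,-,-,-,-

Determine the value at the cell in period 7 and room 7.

Period 2, room 1: period 2 has {E, D, F, G, A} and room 1 has {B, E, D, F, A}, leaving only C.
Period 1, room 1: period 1 has {B, E, D, A} and room 1 has {B, E, C, D, F, A}, leaving only G.
Period 1, room 2: period 1 has {B, E, D, G, A} and room 2 has {E, C, D, A}, leaving only F.
Period 1, room 3: period 1 has {B, E, D, F, G, A} and room 3 has {B, E, D, F}, leaving only C.
Period 2, room 5: period 2 has {E, C, D, F, G, A} and room 5 has {E, D, A}, leaving only B.
Period 3, room 5: period 3 has {E, C, D, F, A} and room 5 has {B, E, D, A}, leaving only G.
Period 3, room 2: period 3 has {E, C, D, F, G, A} and room 2 has {E, C, D, F, A}, leaving only B.
Period 4, room 5: period 4 has {B, E, D, F, G, A} and room 5 has {B, E, D, G, A}, leaving only C.
Period 5, room 3: period 5 has {E, C, D, F, A} and room 3 has {B, E, C, D, F}, leaving only G.
Period 5, room 7: period 5 has {E, C, D, F, G, A} and room 7 has {D, F, G, A}, leaving only B.
Period 6, room 6: period 6 has {B, E, D, F, A} and room 6 has {B, E, C, F, A}, leaving only G.
Period 6, room 7: period 6 has {B, E, D, F, G, A} and room 7 has {B, D, F, G, A}, leaving only C.
Period 7 already has {B} and room 7 already has {B, C, D, F, G, A}, so period 7, room 7 must be E.

E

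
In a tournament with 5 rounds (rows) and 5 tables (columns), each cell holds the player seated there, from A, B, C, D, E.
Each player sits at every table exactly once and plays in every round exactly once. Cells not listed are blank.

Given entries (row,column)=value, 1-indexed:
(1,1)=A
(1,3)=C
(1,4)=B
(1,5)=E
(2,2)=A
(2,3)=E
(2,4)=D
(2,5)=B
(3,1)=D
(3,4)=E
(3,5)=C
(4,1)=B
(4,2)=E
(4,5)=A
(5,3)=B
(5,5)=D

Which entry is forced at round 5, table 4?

Round 1, table 2: round 1 has {A, B, C, E} and table 2 has {A, E}, leaving only D.
Round 2, table 1: round 2 has {A, B, D, E} and table 1 has {A, B, D}, leaving only C.
Round 3, table 2: round 3 has {C, D, E} and table 2 has {A, D, E}, leaving only B.
Round 3, table 3: round 3 has {B, C, D, E} and table 3 has {B, C, E}, leaving only A.
Round 4, table 3: round 4 has {A, B, E} and table 3 has {A, B, C, E}, leaving only D.
Round 4, table 4: round 4 has {A, B, D, E} and table 4 has {B, D, E}, leaving only C.
Round 5 already has {B, D} and table 4 already has {B, C, D, E}, so round 5, table 4 must be A.

A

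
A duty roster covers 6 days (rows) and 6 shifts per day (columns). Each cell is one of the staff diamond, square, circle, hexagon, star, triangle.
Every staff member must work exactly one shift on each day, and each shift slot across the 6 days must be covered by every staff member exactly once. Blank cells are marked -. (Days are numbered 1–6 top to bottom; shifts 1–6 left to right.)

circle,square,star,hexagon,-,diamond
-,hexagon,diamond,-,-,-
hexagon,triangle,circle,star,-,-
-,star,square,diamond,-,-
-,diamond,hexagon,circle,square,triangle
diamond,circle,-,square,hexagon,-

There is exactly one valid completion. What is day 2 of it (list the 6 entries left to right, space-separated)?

Day 2, shift 4: day 2 has {diamond, hexagon} and shift 4 has {diamond, square, circle, hexagon, star}, leaving only triangle.
Day 1, shift 5: day 1 has {diamond, square, circle, hexagon, star} and shift 5 has {square, hexagon}, leaving only triangle.
Day 3, shift 5: day 3 has {circle, hexagon, star, triangle} and shift 5 has {square, hexagon, triangle}, leaving only diamond.
Day 3, shift 6: day 3 has {diamond, circle, hexagon, star, triangle} and shift 6 has {diamond, triangle}, leaving only square.
Day 4, shift 1: day 4 has {diamond, square, star} and shift 1 has {diamond, circle, hexagon}, leaving only triangle.
Day 4, shift 5: day 4 has {diamond, square, star, triangle} and shift 5 has {diamond, square, hexagon, triangle}, leaving only circle.
Day 2, shift 5: day 2 has {diamond, hexagon, triangle} and shift 5 has {diamond, square, circle, hexagon, triangle}, leaving only star.
Day 2, shift 1: day 2 has {diamond, hexagon, star, triangle} and shift 1 has {diamond, circle, hexagon, triangle}, leaving only square.
Day 2, shift 6: day 2 has {diamond, square, hexagon, star, triangle} and shift 6 has {diamond, square, triangle}, leaving only circle.
So day 2 reads: square hexagon diamond triangle star circle.

square hexagon diamond triangle star circle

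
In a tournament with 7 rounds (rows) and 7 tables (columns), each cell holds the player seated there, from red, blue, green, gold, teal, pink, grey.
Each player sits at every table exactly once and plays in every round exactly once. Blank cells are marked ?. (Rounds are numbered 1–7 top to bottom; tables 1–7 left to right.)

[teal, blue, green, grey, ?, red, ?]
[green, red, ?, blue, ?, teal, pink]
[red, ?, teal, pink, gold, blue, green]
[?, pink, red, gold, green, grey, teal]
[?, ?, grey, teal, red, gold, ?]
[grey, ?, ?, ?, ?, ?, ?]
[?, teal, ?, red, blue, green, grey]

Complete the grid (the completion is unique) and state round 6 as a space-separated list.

grey gold blue green teal pink red

Round 6, table 4: round 6 has {grey} and table 4 has {red, blue, gold, teal, pink, grey}, leaving only green.
Round 6, table 2: round 6 has {green, grey} and table 2 has {red, blue, teal, pink}, leaving only gold.
Round 6, table 6: round 6 has {green, gold, grey} and table 6 has {red, blue, green, gold, teal, grey}, leaving only pink.
Round 6, table 3: round 6 has {green, gold, pink, grey} and table 3 has {red, green, teal, grey}, leaving only blue.
Round 6, table 5: round 6 has {blue, green, gold, pink, grey} and table 5 has {red, blue, green, gold}, leaving only teal.
Round 6, table 7: round 6 has {blue, green, gold, teal, pink, grey} and table 7 has {green, teal, pink, grey}, leaving only red.
So round 6 reads: grey gold blue green teal pink red.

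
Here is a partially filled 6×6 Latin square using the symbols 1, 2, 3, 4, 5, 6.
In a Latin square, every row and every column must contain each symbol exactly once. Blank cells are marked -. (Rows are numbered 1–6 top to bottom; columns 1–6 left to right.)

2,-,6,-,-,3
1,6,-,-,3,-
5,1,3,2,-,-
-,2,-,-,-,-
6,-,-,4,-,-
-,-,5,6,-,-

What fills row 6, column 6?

1

Row 2, column 4: row 2 has {1, 3, 6} and column 4 has {2, 4, 6}, leaving only 5.
Row 1, column 4: row 1 has {2, 3, 6} and column 4 has {2, 4, 5, 6}, leaving only 1.
Row 4, column 4: row 4 has {2} and column 4 has {1, 2, 4, 5, 6}, leaving only 3.
Row 4, column 1: row 4 has {2, 3} and column 1 has {1, 2, 5, 6}, leaving only 4.
Row 4, column 3: row 4 has {2, 3, 4} and column 3 has {3, 5, 6}, leaving only 1.
Row 5, column 3: row 5 has {4, 6} and column 3 has {1, 3, 5, 6}, leaving only 2.
Row 2, column 3: row 2 has {1, 3, 5, 6} and column 3 has {1, 2, 3, 5, 6}, leaving only 4.
Row 2, column 6: row 2 has {1, 3, 4, 5, 6} and column 6 has {3}, leaving only 2.
Row 6, column 1: row 6 has {5, 6} and column 1 has {1, 2, 4, 5, 6}, leaving only 3.
Row 6, column 2: row 6 has {3, 5, 6} and column 2 has {1, 2, 6}, leaving only 4.
Row 6 already has {3, 4, 5, 6} and column 6 already has {2, 3}, so row 6, column 6 must be 1.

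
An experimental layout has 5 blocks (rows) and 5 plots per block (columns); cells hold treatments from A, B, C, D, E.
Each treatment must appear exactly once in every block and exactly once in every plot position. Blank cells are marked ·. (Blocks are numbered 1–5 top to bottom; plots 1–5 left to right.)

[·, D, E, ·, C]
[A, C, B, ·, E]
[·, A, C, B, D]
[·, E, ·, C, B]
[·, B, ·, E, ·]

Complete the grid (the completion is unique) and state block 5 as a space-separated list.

Block 5, plot 5: block 5 has {B, E} and plot 5 has {B, C, D, E}, leaving only A.
Block 5, plot 3: block 5 has {A, B, E} and plot 3 has {B, C, E}, leaving only D.
Block 5, plot 1: block 5 has {A, B, D, E} and plot 1 has {A}, leaving only C.
So block 5 reads: C B D E A.

C B D E A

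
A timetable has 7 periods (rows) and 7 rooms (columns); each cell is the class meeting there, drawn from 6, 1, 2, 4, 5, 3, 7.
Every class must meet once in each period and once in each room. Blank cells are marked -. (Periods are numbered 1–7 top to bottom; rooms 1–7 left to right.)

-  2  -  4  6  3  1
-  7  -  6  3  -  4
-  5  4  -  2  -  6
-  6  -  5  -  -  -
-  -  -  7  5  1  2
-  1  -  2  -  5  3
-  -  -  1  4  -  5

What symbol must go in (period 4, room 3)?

2

Period 2, room 6: period 2 has {6, 4, 3, 7} and room 6 has {1, 5, 3}, leaving only 2.
Period 3, room 4: period 3 has {6, 2, 4, 5} and room 4 has {6, 1, 2, 4, 5, 7}, leaving only 3.
Period 3, room 6: period 3 has {6, 2, 4, 5, 3} and room 6 has {1, 2, 5, 3}, leaving only 7.
Period 3, room 1: period 3 has {6, 2, 4, 5, 3, 7} and room 1 has {}, leaving only 1.
Period 2, room 1: period 2 has {6, 2, 4, 3, 7} and room 1 has {1}, leaving only 5.
Period 1, room 1: period 1 has {6, 1, 2, 4, 3} and room 1 has {1, 5}, leaving only 7.
Period 1, room 3: period 1 has {6, 1, 2, 4, 3, 7} and room 3 has {4}, leaving only 5.
Period 2, room 3: period 2 has {6, 2, 4, 5, 3, 7} and room 3 has {4, 5}, leaving only 1.
Period 4, room 6: period 4 has {6, 5} and room 6 has {1, 2, 5, 3, 7}, leaving only 4.
Period 4, room 7: period 4 has {6, 4, 5} and room 7 has {6, 1, 2, 4, 5, 3}, leaving only 7.
Period 4, room 5: period 4 has {6, 4, 5, 7} and room 5 has {6, 2, 4, 5, 3}, leaving only 1.
Period 6, room 5: period 6 has {1, 2, 5, 3} and room 5 has {6, 1, 2, 4, 5, 3}, leaving only 7.
Period 6, room 3: period 6 has {1, 2, 5, 3, 7} and room 3 has {1, 4, 5}, leaving only 6.
Period 5, room 3: period 5 has {1, 2, 5, 7} and room 3 has {6, 1, 4, 5}, leaving only 3.
Period 4 already has {6, 1, 4, 5, 7} and room 3 already has {6, 1, 4, 5, 3}, so period 4, room 3 must be 2.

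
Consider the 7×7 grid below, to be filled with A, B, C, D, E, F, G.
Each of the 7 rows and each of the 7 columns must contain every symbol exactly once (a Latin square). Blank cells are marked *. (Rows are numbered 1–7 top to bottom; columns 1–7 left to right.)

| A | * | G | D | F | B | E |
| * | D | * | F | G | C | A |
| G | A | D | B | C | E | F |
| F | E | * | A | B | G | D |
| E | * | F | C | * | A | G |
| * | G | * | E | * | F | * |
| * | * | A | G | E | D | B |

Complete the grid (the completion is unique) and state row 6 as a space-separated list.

Row 6, column 7: row 6 has {E, F, G} and column 7 has {A, B, D, E, F, G}, leaving only C.
Row 6, column 3: row 6 has {C, E, F, G} and column 3 has {A, D, F, G}, leaving only B.
Row 6, column 1: row 6 has {B, C, E, F, G} and column 1 has {A, E, F, G}, leaving only D.
Row 6, column 5: row 6 has {B, C, D, E, F, G} and column 5 has {B, C, E, F, G}, leaving only A.
So row 6 reads: D G B E A F C.

D G B E A F C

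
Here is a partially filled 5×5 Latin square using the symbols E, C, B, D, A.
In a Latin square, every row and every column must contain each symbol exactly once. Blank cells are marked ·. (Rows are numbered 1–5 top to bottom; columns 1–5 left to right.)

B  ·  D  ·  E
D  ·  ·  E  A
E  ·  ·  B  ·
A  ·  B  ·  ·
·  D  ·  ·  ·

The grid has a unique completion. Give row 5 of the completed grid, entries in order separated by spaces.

C D E A B

Row 5, column 1: row 5 has {D} and column 1 has {E, B, D, A}, leaving only C.
Row 5, column 4: row 5 has {C, D} and column 4 has {E, B}, leaving only A.
Row 5, column 3: row 5 has {C, D, A} and column 3 has {B, D}, leaving only E.
Row 5, column 5: row 5 has {E, C, D, A} and column 5 has {E, A}, leaving only B.
So row 5 reads: C D E A B.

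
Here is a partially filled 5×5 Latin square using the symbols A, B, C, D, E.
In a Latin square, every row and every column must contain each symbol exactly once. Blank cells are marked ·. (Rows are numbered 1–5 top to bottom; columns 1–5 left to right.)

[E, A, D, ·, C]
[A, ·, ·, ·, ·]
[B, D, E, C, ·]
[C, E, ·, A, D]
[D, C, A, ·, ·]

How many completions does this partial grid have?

Row 1, column 4: eliminating its row and column leaves {B}.
Row 2, column 2: eliminating its row and column leaves {B}.
Row 2, column 3: eliminating its row and column leaves {B, C}.
Row 2, column 4: eliminating its row and column leaves {B, D, E}.
Row 2, column 5: eliminating its row and column leaves {B, E}.
Row 3, column 5: eliminating its row and column leaves {A}.
Row 4, column 3: eliminating its row and column leaves {B}.
Row 5, column 4: eliminating its row and column leaves {B, E}.
Row 5, column 5: eliminating its row and column leaves {B, E}.
Only one assignment across all blanks avoids any row or column repeat, giving 1 completion.

1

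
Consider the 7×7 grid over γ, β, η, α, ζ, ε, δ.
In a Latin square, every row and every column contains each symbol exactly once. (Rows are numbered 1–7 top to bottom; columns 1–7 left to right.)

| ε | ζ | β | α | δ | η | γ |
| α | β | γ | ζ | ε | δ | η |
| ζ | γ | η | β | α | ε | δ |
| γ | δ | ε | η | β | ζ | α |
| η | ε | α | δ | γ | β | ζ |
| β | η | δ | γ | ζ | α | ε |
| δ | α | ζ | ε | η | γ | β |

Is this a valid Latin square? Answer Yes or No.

Yes

Each row is a permutation of the 7 symbols, and so is each column.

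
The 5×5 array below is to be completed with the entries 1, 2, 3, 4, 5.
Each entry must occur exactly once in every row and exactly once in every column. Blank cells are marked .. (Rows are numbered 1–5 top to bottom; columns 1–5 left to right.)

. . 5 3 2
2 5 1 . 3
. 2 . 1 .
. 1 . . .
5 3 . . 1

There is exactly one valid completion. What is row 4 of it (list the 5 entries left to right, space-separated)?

3 1 2 5 4

Row 1, column 2: row 1 has {2, 3, 5} and column 2 has {1, 2, 3, 5}, leaving only 4.
Row 1, column 1: row 1 has {2, 3, 4, 5} and column 1 has {2, 5}, leaving only 1.
Row 2, column 4: row 2 has {1, 2, 3, 5} and column 4 has {1, 3}, leaving only 4.
Row 5, column 4: row 5 has {1, 3, 5} and column 4 has {1, 3, 4}, leaving only 2.
Row 4, column 4: row 4 has {1} and column 4 has {1, 2, 3, 4}, leaving only 5.
Row 4, column 5: row 4 has {1, 5} and column 5 has {1, 2, 3}, leaving only 4.
Row 4, column 1: row 4 has {1, 4, 5} and column 1 has {1, 2, 5}, leaving only 3.
Row 4, column 3: row 4 has {1, 3, 4, 5} and column 3 has {1, 5}, leaving only 2.
So row 4 reads: 3 1 2 5 4.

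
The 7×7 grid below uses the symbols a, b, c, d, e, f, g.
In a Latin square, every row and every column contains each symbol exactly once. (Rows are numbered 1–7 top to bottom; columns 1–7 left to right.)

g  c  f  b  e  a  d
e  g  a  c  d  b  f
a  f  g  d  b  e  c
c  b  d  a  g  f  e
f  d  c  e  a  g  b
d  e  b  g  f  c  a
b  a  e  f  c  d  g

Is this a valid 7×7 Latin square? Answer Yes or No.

Yes

Each row is a permutation of the 7 symbols, and so is each column.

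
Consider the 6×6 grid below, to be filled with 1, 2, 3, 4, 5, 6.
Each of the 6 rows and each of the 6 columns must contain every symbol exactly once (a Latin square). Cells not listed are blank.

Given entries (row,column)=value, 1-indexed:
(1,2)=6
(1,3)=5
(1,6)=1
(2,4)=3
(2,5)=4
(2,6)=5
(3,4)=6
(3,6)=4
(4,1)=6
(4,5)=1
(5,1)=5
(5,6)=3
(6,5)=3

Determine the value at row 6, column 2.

Row 1, column 5: row 1 has {1, 5, 6} and column 5 has {1, 3, 4}, leaving only 2.
Row 1, column 4: row 1 has {1, 2, 5, 6} and column 4 has {3, 6}, leaving only 4.
Row 1, column 1: row 1 has {1, 2, 4, 5, 6} and column 1 has {5, 6}, leaving only 3.
Row 3, column 5: row 3 has {4, 6} and column 5 has {1, 2, 3, 4}, leaving only 5.
Row 4, column 6: row 4 has {1, 6} and column 6 has {1, 3, 4, 5}, leaving only 2.
Row 4, column 4: row 4 has {1, 2, 6} and column 4 has {3, 4, 6}, leaving only 5.
Row 5, column 5: row 5 has {3, 5} and column 5 has {1, 2, 3, 4, 5}, leaving only 6.
Row 6, column 6: row 6 has {3} and column 6 has {1, 2, 3, 4, 5}, leaving only 6.
Row 6, column 2 is narrowed to {1, 2, 4, 5}.
If it were 1, then row 5, column 2 would be left with no valid symbol.
If it were 2, then row 5, column 2 would be left with no valid symbol.
If it were 4, propagating the remaining blanks reaches a contradiction.
So row 6, column 2 must be 5.

5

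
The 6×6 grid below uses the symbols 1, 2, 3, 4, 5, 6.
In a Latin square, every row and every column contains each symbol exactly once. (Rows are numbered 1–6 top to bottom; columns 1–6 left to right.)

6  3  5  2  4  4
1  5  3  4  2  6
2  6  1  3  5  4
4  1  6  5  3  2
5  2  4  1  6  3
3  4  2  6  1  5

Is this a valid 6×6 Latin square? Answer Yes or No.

No

Column 6 contains 4 twice (at rows 1 and 3), so it is not a permutation.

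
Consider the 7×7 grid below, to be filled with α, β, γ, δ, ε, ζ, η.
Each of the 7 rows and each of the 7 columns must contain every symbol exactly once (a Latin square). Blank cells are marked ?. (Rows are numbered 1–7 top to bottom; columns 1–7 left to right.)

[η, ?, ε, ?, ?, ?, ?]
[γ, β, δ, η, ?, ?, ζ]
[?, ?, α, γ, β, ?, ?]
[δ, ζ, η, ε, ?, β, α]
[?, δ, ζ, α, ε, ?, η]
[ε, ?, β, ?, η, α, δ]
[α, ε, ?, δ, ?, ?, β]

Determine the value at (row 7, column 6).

Row 1, column 7: row 1 has {ε, η} and column 7 has {α, β, δ, ζ, η}, leaving only γ.
Row 1, column 2: row 1 has {γ, ε, η} and column 2 has {β, δ, ε, ζ}, leaving only α.
Row 2, column 5: row 2 has {β, γ, δ, ζ, η} and column 5 has {β, ε, η}, leaving only α.
Row 2, column 6: row 2 has {α, β, γ, δ, ζ, η} and column 6 has {α, β}, leaving only ε.
Row 3, column 1: row 3 has {α, β, γ} and column 1 has {α, γ, δ, ε, η}, leaving only ζ.
Row 3, column 2: row 3 has {α, β, γ, ζ} and column 2 has {α, β, δ, ε, ζ}, leaving only η.
Row 3, column 6: row 3 has {α, β, γ, ζ, η} and column 6 has {α, β, ε}, leaving only δ.
Row 1, column 6: row 1 has {α, γ, ε, η} and column 6 has {α, β, δ, ε}, leaving only ζ.
Row 1, column 4: row 1 has {α, γ, ε, ζ, η} and column 4 has {α, γ, δ, ε, η}, leaving only β.
Row 1, column 5: row 1 has {α, β, γ, ε, ζ, η} and column 5 has {α, β, ε, η}, leaving only δ.
Row 3, column 7: row 3 has {α, β, γ, δ, ζ, η} and column 7 has {α, β, γ, δ, ζ, η}, leaving only ε.
Row 4, column 5: row 4 has {α, β, δ, ε, ζ, η} and column 5 has {α, β, δ, ε, η}, leaving only γ.
Row 5, column 1: row 5 has {α, δ, ε, ζ, η} and column 1 has {α, γ, δ, ε, ζ, η}, leaving only β.
Row 5, column 6: row 5 has {α, β, δ, ε, ζ, η} and column 6 has {α, β, δ, ε, ζ}, leaving only γ.
Row 7 already has {α, β, δ, ε} and column 6 already has {α, β, γ, δ, ε, ζ}, so row 7, column 6 must be η.

η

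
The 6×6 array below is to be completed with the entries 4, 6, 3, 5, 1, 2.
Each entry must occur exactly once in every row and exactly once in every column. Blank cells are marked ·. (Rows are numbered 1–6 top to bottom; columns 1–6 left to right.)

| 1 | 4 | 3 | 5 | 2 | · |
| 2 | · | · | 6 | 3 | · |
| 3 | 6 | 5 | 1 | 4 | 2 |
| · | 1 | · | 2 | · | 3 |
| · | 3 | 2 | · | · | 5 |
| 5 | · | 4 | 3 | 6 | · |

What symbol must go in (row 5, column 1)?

6

Row 1, column 6: row 1 has {4, 3, 5, 1, 2} and column 6 has {3, 5, 2}, leaving only 6.
Row 2, column 2: row 2 has {6, 3, 2} and column 2 has {4, 6, 3, 1}, leaving only 5.
Row 2, column 3: row 2 has {6, 3, 5, 2} and column 3 has {4, 3, 5, 2}, leaving only 1.
Row 2, column 6: row 2 has {6, 3, 5, 1, 2} and column 6 has {6, 3, 5, 2}, leaving only 4.
Row 4, column 3: row 4 has {3, 1, 2} and column 3 has {4, 3, 5, 1, 2}, leaving only 6.
Row 4, column 1: row 4 has {6, 3, 1, 2} and column 1 has {3, 5, 1, 2}, leaving only 4.
Row 5 already has {3, 5, 2} and column 1 already has {4, 3, 5, 1, 2}, so row 5, column 1 must be 6.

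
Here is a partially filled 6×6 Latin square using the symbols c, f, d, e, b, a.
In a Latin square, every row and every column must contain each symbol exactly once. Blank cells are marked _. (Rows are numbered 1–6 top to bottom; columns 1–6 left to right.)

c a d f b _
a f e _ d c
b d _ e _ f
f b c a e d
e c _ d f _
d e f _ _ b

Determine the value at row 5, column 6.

Row 5 already has {c, f, d, e} and column 6 already has {c, f, d, b}, so row 5, column 6 must be a.

a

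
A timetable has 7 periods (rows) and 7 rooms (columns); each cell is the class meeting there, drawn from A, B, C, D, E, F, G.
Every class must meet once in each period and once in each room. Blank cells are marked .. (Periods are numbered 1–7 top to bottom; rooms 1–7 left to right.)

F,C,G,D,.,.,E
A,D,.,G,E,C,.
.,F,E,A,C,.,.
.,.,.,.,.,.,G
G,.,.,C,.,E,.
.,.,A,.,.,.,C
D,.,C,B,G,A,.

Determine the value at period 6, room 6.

D

Period 1, room 6: period 1 has {C, D, E, F, G} and room 6 has {A, C, E}, leaving only B.
Period 1, room 5: period 1 has {B, C, D, E, F, G} and room 5 has {C, E, G}, leaving only A.
Period 3, room 1: period 3 has {A, C, E, F} and room 1 has {A, D, F, G}, leaving only B.
Period 3, room 7: period 3 has {A, B, C, E, F} and room 7 has {C, E, G}, leaving only D.
Period 3, room 6: period 3 has {A, B, C, D, E, F} and room 6 has {A, B, C, E}, leaving only G.
Period 6, room 1: period 6 has {A, C} and room 1 has {A, B, D, F, G}, leaving only E.
Period 4, room 1: period 4 has {G} and room 1 has {A, B, D, E, F, G}, leaving only C.
Period 6, room 4: period 6 has {A, C, E} and room 4 has {A, B, C, D, G}, leaving only F.
Period 6 already has {A, C, E, F} and room 6 already has {A, B, C, E, G}, so period 6, room 6 must be D.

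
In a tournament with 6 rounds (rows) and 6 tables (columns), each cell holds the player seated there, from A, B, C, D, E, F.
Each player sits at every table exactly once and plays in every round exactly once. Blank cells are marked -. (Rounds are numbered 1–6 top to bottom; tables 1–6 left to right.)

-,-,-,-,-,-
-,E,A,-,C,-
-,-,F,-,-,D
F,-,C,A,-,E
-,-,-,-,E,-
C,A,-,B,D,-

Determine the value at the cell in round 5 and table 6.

C

Round 4, table 5: round 4 has {A, C, E, F} and table 5 has {C, D, E}, leaving only B.
Round 3, table 5: round 3 has {D, F} and table 5 has {B, C, D, E}, leaving only A.
Round 1, table 5: round 1 has {} and table 5 has {A, B, C, D, E}, leaving only F.
Round 4, table 2: round 4 has {A, B, C, E, F} and table 2 has {A, E}, leaving only D.
Round 6, table 3: round 6 has {A, B, C, D} and table 3 has {A, C, F}, leaving only E.
Round 6, table 6: round 6 has {A, B, C, D, E} and table 6 has {D, E}, leaving only F.
Round 2, table 6: round 2 has {A, C, E} and table 6 has {D, E, F}, leaving only B.
Round 2, table 1: round 2 has {A, B, C, E} and table 1 has {C, F}, leaving only D.
Round 2, table 4: round 2 has {A, B, C, D, E} and table 4 has {A, B}, leaving only F.
Round 5, table 6 is narrowed to {A, C}.
If it were A, then round 3, table 4 would be left with no valid symbol.
So round 5, table 6 must be C.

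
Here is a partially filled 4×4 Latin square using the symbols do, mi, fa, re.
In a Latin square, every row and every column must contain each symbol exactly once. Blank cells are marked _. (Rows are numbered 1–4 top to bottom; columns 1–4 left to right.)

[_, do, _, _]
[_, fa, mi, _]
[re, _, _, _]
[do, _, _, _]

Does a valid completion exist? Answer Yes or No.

No

Row 2, column 1: row 2 together with column 1 already contain {do, mi, fa, re} — every symbol — so nothing can go there. The grid has no valid completion.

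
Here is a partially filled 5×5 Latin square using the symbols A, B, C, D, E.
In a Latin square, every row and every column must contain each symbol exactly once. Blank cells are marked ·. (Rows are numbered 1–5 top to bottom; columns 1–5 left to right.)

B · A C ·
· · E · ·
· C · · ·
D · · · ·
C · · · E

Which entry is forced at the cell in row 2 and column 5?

C

Row 1, column 5: row 1 has {A, B, C} and column 5 has {E}, leaving only D.
Row 1, column 2: row 1 has {A, B, C, D} and column 2 has {C}, leaving only E.
Row 2, column 1: row 2 has {E} and column 1 has {B, C, D}, leaving only A.
Row 3, column 1: row 3 has {C} and column 1 has {A, B, C, D}, leaving only E.
Row 2, column 5 is narrowed to {B, C}.
If it were B, then row 2, column 4 would be left with no valid symbol.
So row 2, column 5 must be C.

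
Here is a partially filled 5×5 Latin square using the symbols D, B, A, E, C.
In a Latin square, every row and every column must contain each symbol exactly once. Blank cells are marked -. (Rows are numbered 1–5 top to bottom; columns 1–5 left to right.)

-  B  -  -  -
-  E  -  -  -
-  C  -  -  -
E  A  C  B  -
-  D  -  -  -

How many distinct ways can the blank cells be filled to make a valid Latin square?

Row 1, column 1: eliminating its row and column leaves {D, A, C}.
Row 1, column 3: eliminating its row and column leaves {D, A, E}.
Row 1, column 4: eliminating its row and column leaves {D, A, E, C}.
Row 1, column 5: eliminating its row and column leaves {D, A, E, C}.
Row 2, column 1: eliminating its row and column leaves {D, B, A, C}.
Row 2, column 3: eliminating its row and column leaves {D, B, A}.
Row 2, column 4: eliminating its row and column leaves {D, A, C}.
Row 2, column 5: eliminating its row and column leaves {D, B, A, C}.
Row 3, column 1: eliminating its row and column leaves {D, B, A}.
Row 3, column 3: eliminating its row and column leaves {D, B, A, E}.
Row 3, column 4: eliminating its row and column leaves {D, A, E}.
Row 3, column 5: eliminating its row and column leaves {D, B, A, E}.
Row 4, column 5: eliminating its row and column leaves {D}.
Row 5, column 1: eliminating its row and column leaves {B, A, C}.
Row 5, column 3: eliminating its row and column leaves {B, A, E}.
Row 5, column 4: eliminating its row and column leaves {A, E, C}.
Row 5, column 5: eliminating its row and column leaves {B, A, E, C}.
Enumerating the assignments across these blanks that avoid any row or column repeat gives 56 completions.

56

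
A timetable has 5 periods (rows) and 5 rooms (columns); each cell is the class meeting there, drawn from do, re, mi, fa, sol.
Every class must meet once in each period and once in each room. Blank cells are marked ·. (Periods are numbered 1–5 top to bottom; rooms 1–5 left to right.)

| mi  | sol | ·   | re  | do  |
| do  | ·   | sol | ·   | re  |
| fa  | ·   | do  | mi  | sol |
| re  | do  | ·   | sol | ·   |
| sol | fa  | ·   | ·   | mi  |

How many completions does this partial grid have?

1

Period 1, room 3: eliminating its period and room leaves {fa}.
Period 2, room 2: eliminating its period and room leaves {mi}.
Period 2, room 4: eliminating its period and room leaves {fa}.
Period 3, room 2: eliminating its period and room leaves {re}.
Period 4, room 3: eliminating its period and room leaves {mi, fa}.
Period 4, room 5: eliminating its period and room leaves {fa}.
Period 5, room 3: eliminating its period and room leaves {re}.
Period 5, room 4: eliminating its period and room leaves {do}.
Only one assignment across all blanks avoids any period or room repeat, giving 1 completion.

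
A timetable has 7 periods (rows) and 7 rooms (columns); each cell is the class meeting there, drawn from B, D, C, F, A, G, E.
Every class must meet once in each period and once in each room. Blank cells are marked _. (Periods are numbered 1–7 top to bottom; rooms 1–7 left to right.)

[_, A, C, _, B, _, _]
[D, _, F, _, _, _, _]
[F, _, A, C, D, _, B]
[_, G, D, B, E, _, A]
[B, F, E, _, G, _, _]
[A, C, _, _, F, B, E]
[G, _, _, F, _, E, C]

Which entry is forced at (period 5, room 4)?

A

Period 1, room 1: period 1 has {B, C, A} and room 1 has {B, D, F, A, G}, leaving only E.
Period 2, room 7: period 2 has {D, F} and room 7 has {B, C, A, E}, leaving only G.
Period 3, room 2: period 3 has {B, D, C, F, A} and room 2 has {C, F, A, G}, leaving only E.
Period 2, room 2: period 2 has {D, F, G} and room 2 has {C, F, A, G, E}, leaving only B.
Period 3, room 6: period 3 has {B, D, C, F, A, E} and room 6 has {B, E}, leaving only G.
Period 4, room 1: period 4 has {B, D, A, G, E} and room 1 has {B, D, F, A, G, E}, leaving only C.
Period 4, room 6: period 4 has {B, D, C, A, G, E} and room 6 has {B, G, E}, leaving only F.
Period 1, room 6: period 1 has {B, C, A, E} and room 6 has {B, F, G, E}, leaving only D.
Period 1, room 4: period 1 has {B, D, C, A, E} and room 4 has {B, C, F}, leaving only G.
Period 1, room 7: period 1 has {B, D, C, A, G, E} and room 7 has {B, C, A, G, E}, leaving only F.
Period 5, room 7: period 5 has {B, F, G, E} and room 7 has {B, C, F, A, G, E}, leaving only D.
Period 5 already has {B, D, F, G, E} and room 4 already has {B, C, F, G}, so period 5, room 4 must be A.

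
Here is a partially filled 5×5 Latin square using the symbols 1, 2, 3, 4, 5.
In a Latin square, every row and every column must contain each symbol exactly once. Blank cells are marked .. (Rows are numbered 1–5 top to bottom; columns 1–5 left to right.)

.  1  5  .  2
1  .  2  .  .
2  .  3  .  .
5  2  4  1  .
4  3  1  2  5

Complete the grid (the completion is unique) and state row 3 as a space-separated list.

Row 1, column 1: row 1 has {1, 2, 5} and column 1 has {1, 2, 4, 5}, leaving only 3.
Row 1, column 4: row 1 has {1, 2, 3, 5} and column 4 has {1, 2}, leaving only 4.
Row 3, column 4: row 3 has {2, 3} and column 4 has {1, 2, 4}, leaving only 5.
Row 3, column 2: row 3 has {2, 3, 5} and column 2 has {1, 2, 3}, leaving only 4.
Row 3, column 5: row 3 has {2, 3, 4, 5} and column 5 has {2, 5}, leaving only 1.
So row 3 reads: 2 4 3 5 1.

2 4 3 5 1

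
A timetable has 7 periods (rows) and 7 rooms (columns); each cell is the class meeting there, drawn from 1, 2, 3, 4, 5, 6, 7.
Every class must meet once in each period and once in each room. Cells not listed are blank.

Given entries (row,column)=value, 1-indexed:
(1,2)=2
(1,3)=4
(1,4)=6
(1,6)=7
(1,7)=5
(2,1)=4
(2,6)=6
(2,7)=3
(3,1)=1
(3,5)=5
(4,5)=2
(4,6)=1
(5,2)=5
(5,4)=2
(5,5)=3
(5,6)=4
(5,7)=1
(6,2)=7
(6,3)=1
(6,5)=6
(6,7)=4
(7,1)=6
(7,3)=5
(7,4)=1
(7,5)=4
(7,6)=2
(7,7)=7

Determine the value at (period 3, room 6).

3

Period 3 already has {1, 5} and room 6 already has {1, 2, 4, 6, 7}, so period 3, room 6 must be 3.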